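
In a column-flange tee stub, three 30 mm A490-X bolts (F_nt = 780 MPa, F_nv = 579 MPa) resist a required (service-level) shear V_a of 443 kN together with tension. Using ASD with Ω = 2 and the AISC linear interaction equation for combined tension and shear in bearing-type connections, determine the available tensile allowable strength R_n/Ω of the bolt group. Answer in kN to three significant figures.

478 kN

A_b = π·30²/4 = 706.9 mm²; f_rv = 443 × 1000 / (3 × 706.9) = 208.9 MPa.
F'_nt = 1.3 F_nt − (Ω F_nt / F_nv) f_rv = 1.3·780 − (2·780/579)·208.9 = 451.1 MPa, capped at F_nt → F'_nt = 451.1 MPa.
R_n = F'_nt · A_b · n = 451.1 × 706.9 × 3 / 1000 = 956.7 kN.
Allowable strength R_n/Ω = 956.7 / 2 = 478 kN.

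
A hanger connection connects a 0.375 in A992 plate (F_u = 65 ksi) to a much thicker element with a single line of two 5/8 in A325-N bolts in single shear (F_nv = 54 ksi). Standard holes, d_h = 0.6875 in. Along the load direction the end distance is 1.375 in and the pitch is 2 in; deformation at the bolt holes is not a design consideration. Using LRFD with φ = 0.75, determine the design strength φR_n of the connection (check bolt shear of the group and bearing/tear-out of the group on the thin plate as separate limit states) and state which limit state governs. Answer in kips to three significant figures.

Bolt shear: A_b = π·0.625²/4 = 0.3068 in²; R_n = 54 × 0.3068 × 2 × 1 = 33.13 kips → 0.75 × 33.13 = 24.9 kips.
Bearing (1.5 l_c t F_u ≤ 3.0 d t F_u): upper limit = 3.0·0.625·0.375·65 = 45.7 kips.
  Edge l_c = 1.375 − 0.6875/2 = 1.031 → r_n = 37.71 kips; interior l_c = 2 − 0.6875 = 1.312 → r_n = 45.7 kips.
  R_n,bearing = 1·37.71 + 1·45.7 = 83.41 kips → 0.75 × 83.41 = 62.6 kips.
Bolt shear governs: 24.9 kips.

24.9 kips (bolt shear governs)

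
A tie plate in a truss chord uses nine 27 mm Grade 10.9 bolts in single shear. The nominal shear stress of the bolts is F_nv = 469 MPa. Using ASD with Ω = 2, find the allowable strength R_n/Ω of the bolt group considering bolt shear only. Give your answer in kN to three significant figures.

A_b = π × 27² / 4 = 572.6 mm².
R_n = F_nv · A_b · n · n_s = 469 × 572.6 × 9 × 1 / 1000 = 2417 kN.
Allowable strength R_n/Ω = 2417 / 2 = 1210 kN.

1210 kN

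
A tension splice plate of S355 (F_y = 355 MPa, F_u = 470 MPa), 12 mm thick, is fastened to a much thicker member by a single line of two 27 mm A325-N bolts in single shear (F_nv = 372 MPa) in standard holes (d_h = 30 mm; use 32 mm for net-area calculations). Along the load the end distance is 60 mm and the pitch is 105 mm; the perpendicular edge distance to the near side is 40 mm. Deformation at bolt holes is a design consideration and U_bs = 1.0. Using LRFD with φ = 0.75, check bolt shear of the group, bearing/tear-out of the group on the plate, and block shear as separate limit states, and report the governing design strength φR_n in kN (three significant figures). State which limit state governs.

Bolt shear: A_b = π·27²/4 = 572.6 mm²; R_n = 372 × 572.6 × 2 × 1 / 1000 = 426 kN → 0.75 × 426 = 319 kN.
Bearing: edge l_c = 45, r_n = 304.6 kN; interior l_c = 75, r_n = 365.5 kN; R_n = 304.6 + 1·365.5 = 670 kN → 503 kN.
Block shear: A_gv = 1980, A_nv = 1404, A_nt = 288 mm²; R_n = min(0.6F_uA_nv, 0.6F_yA_gv) + U_bs·F_u·A_nt = 531.3 kN → 398 kN.
Bolt shear governs: 319 kN.

319 kN (bolt shear governs)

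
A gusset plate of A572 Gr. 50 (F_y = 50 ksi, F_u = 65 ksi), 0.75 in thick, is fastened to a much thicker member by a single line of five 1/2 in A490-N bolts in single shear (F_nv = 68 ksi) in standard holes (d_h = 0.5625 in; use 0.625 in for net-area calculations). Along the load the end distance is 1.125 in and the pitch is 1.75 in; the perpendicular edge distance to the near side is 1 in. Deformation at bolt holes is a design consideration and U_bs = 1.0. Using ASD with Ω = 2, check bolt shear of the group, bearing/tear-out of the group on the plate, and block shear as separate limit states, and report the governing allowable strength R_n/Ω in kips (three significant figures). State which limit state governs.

Bolt shear: A_b = π·0.5²/4 = 0.1963 in²; R_n = 68 × 0.1963 × 5 × 1 = 66.76 kips → 66.76 / 2 = 33.4 kips.
Bearing: edge l_c = 0.8438, r_n = 49.36 kips; interior l_c = 1.188, r_n = 58.5 kips; R_n = 49.36 + 4·58.5 = 283.4 kips → 142 kips.
Block shear: A_gv = 6.094, A_nv = 3.984, A_nt = 0.5156 in²; R_n = min(0.6F_uA_nv, 0.6F_yA_gv) + U_bs·F_u·A_nt = 188.9 kips → 94.5 kips.
Bolt shear governs: 33.4 kips.

33.4 kips (bolt shear governs)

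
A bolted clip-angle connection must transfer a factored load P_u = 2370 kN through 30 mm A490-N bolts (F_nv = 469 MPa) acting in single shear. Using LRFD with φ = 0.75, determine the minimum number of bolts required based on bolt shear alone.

10 bolts

A_b = π·30²/4 = 706.9 mm².
Per-bolt design strength φR_n = 0.75 × 469 × 706.9 × 1 / 1000 = 248.6 kN.
n ≥ 2370 / 248.6 = 9.532 → use 10 bolts.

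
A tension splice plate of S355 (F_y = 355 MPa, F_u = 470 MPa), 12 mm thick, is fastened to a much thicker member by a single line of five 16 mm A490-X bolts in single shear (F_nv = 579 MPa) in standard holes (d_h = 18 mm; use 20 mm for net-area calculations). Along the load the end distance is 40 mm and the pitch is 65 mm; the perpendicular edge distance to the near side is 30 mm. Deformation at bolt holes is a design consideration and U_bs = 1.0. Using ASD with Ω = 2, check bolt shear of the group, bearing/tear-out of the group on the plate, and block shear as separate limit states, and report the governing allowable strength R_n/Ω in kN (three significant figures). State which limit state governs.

Bolt shear: A_b = π·16²/4 = 201.1 mm²; R_n = 579 × 201.1 × 5 × 1 / 1000 = 582.1 kN → 582.1 / 2 = 291 kN.
Bearing: edge l_c = 31, r_n = 209.8 kN; interior l_c = 47, r_n = 216.6 kN; R_n = 209.8 + 4·216.6 = 1076 kN → 538 kN.
Block shear: A_gv = 3600, A_nv = 2520, A_nt = 240 mm²; R_n = min(0.6F_uA_nv, 0.6F_yA_gv) + U_bs·F_u·A_nt = 823.4 kN → 412 kN.
Bolt shear governs: 291 kN.

291 kN (bolt shear governs)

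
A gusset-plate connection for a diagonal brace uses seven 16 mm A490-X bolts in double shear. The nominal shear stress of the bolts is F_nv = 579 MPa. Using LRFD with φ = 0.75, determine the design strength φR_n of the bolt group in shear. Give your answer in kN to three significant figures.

A_b = π × 16² / 4 = 201.1 mm².
R_n = F_nv · A_b · n · n_s = 579 × 201.1 × 7 × 2 / 1000 = 1630 kN.
Design strength φR_n = 0.75 × 1630 = 1220 kN.

1220 kN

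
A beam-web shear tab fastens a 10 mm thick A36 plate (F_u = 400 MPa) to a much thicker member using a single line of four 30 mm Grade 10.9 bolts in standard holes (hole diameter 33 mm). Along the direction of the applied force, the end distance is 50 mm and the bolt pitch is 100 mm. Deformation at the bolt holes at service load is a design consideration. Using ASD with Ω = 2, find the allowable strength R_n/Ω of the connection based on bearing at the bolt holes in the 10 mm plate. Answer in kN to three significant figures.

512 kN

Per bolt r_n = 1.2 l_c t F_u ≤ 2.4 d t F_u; upper limit = 2.4 × 30 × 10 × 400 / 1000 = 288 kN.
Edge bolt: l_c = 50 − 33/2 = 33.5 mm → 1.2 × 33.5 × 10 × 400 / 1000 = 160.8 → r_n = 160.8 kN.
Interior bolts: l_c = 100 − 33 = 67 mm → 1.2 × 67 × 10 × 400 / 1000 = 321.6 → r_n = 288 kN.
R_n = 1 × 160.8 + 3 × 288 = 1025 kN.
Allowable strength R_n/Ω = 1025 / 2 = 512 kN.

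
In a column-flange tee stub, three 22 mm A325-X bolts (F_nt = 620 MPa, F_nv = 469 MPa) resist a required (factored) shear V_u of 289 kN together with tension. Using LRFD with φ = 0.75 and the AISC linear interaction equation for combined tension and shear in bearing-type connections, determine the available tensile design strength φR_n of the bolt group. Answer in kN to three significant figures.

A_b = π·22²/4 = 380.1 mm²; f_rv = 289 × 1000 / (3 × 380.1) = 253.4 MPa.
F'_nt = 1.3 F_nt − (F_nt / φF_nv) f_rv = 1.3·620 − (620/(0.75·469))·253.4 = 359.3 MPa, capped at F_nt → F'_nt = 359.3 MPa.
R_n = F'_nt · A_b · n = 359.3 × 380.1 × 3 / 1000 = 409.8 kN.
Design strength φR_n = 0.75 × 409.8 = 307 kN.

307 kN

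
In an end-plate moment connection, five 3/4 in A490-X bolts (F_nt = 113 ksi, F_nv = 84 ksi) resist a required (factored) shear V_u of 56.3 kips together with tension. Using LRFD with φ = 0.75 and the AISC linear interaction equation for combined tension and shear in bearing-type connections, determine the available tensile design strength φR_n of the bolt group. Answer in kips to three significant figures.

168 kips

A_b = π·0.75²/4 = 0.4418 in²; f_rv = 56.3 / (5 × 0.4418) = 25.49 ksi.
F'_nt = 1.3 F_nt − (F_nt / φF_nv) f_rv = 1.3·113 − (113/(0.75·84))·25.49 = 101.2 ksi, capped at F_nt → F'_nt = 101.2 ksi.
R_n = F'_nt · A_b · n = 101.2 × 0.4418 × 5 = 223.5 kips.
Design strength φR_n = 0.75 × 223.5 = 168 kips.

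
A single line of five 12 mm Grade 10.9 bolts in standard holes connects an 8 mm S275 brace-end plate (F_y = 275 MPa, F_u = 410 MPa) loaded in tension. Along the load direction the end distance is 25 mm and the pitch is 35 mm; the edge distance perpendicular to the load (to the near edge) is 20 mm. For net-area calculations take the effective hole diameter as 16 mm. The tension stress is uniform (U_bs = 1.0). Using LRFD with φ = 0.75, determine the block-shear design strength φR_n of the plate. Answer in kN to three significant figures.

Shear plane L_v = 25 + 4·35 = 165 mm; A_gv = 165 × 8 = 1320 mm².
A_nv = (165 − 4.5·16) × 8 = 744 mm².
A_nt = (20 − 0.5·16) × 8 = 96 mm².
0.6 F_u A_nv = 183 kN; 0.6 F_y A_gv = 217.8 kN → shear rupture governs the shear term.
R_n = 183 + 1.0 × 410 × 96 / 1000 = 222.4 kN.
Design strength φR_n = 0.75 × 222.4 = 167 kN.

167 kN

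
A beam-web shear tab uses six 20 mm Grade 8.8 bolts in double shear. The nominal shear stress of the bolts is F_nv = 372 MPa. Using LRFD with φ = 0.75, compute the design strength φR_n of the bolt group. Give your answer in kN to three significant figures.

A_b = π × 20² / 4 = 314.2 mm².
R_n = F_nv · A_b · n · n_s = 372 × 314.2 × 6 × 2 / 1000 = 1402 kN.
Design strength φR_n = 0.75 × 1402 = 1050 kN.

1050 kN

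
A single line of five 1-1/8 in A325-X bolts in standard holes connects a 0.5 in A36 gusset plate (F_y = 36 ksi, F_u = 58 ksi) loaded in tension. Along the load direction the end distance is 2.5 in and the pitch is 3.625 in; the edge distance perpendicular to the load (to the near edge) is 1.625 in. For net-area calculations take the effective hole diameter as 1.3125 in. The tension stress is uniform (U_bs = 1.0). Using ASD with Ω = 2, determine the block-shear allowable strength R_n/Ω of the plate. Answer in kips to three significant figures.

Shear plane L_v = 2.5 + 4·3.625 = 17 in; A_gv = 17 × 0.5 = 8.5 in².
A_nv = (17 − 4.5·1.3125) × 0.5 = 5.547 in².
A_nt = (1.625 − 0.5·1.3125) × 0.5 = 0.4844 in².
0.6 F_u A_nv = 193 kips; 0.6 F_y A_gv = 183.6 kips → shear yielding governs the shear term.
R_n = 183.6 + 1.0 × 58 × 0.4844 = 211.7 kips.
Allowable strength R_n/Ω = 211.7 / 2 = 106 kips.

106 kips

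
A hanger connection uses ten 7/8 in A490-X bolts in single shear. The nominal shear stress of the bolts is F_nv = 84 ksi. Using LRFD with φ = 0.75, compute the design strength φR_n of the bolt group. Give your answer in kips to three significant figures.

A_b = π × 0.875² / 4 = 0.6013 in².
R_n = F_nv · A_b · n · n_s = 84 × 0.6013 × 10 × 1 = 505.1 kips.
Design strength φR_n = 0.75 × 505.1 = 379 kips.

379 kips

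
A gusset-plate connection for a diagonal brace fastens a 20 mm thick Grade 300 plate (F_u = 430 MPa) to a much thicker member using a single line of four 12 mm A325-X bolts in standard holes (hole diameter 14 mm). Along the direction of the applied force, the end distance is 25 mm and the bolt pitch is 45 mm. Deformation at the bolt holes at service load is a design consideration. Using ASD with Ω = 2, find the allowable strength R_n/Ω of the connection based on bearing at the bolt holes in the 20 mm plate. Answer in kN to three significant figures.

Per bolt r_n = 1.2 l_c t F_u ≤ 2.4 d t F_u; upper limit = 2.4 × 12 × 20 × 430 / 1000 = 247.7 kN.
Edge bolt: l_c = 25 − 14/2 = 18 mm → 1.2 × 18 × 20 × 430 / 1000 = 185.8 → r_n = 185.8 kN.
Interior bolts: l_c = 45 − 14 = 31 mm → 1.2 × 31 × 20 × 430 / 1000 = 319.9 → r_n = 247.7 kN.
R_n = 1 × 185.8 + 3 × 247.7 = 928.8 kN.
Allowable strength R_n/Ω = 928.8 / 2 = 464 kN.

464 kN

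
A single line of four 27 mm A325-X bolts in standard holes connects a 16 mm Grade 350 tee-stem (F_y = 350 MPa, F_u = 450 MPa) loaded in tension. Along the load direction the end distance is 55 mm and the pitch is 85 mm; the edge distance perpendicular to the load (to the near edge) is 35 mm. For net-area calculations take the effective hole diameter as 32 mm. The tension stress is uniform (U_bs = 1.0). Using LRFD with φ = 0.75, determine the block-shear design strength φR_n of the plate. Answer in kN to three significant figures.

Shear plane L_v = 55 + 3·85 = 310 mm; A_gv = 310 × 16 = 4960 mm².
A_nv = (310 − 3.5·32) × 16 = 3168 mm².
A_nt = (35 − 0.5·32) × 16 = 304 mm².
0.6 F_u A_nv = 855.4 kN; 0.6 F_y A_gv = 1042 kN → shear rupture governs the shear term.
R_n = 855.4 + 1.0 × 450 × 304 / 1000 = 992.2 kN.
Design strength φR_n = 0.75 × 992.2 = 744 kN.

744 kN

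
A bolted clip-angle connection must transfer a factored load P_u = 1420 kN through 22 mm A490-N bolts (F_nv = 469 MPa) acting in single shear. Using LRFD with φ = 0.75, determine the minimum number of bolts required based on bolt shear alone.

11 bolts

A_b = π·22²/4 = 380.1 mm².
Per-bolt design strength φR_n = 0.75 × 469 × 380.1 × 1 / 1000 = 133.7 kN.
n ≥ 1420 / 133.7 = 10.62 → use 11 bolts.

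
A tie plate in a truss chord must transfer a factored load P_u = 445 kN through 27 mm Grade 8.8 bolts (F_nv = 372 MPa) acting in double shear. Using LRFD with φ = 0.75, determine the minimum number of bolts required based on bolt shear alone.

A_b = π·27²/4 = 572.6 mm².
Per-bolt design strength φR_n = 0.75 × 372 × 572.6 × 2 / 1000 = 319.5 kN.
n ≥ 445 / 319.5 = 1.393 → use 2 bolts.

2 bolts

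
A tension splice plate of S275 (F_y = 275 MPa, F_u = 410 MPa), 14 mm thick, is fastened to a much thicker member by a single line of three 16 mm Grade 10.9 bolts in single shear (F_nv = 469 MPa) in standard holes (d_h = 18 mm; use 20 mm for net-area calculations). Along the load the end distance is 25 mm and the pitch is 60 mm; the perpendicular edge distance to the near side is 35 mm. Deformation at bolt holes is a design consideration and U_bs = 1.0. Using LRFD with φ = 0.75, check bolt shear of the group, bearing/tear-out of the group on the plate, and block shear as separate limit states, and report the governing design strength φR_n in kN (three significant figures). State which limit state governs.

212 kN (bolt shear governs)

Bolt shear: A_b = π·16²/4 = 201.1 mm²; R_n = 469 × 201.1 × 3 × 1 / 1000 = 282.9 kN → 0.75 × 282.9 = 212 kN.
Bearing: edge l_c = 16, r_n = 110.2 kN; interior l_c = 42, r_n = 220.4 kN; R_n = 110.2 + 2·220.4 = 551 kN → 413 kN.
Block shear: A_gv = 2030, A_nv = 1330, A_nt = 350 mm²; R_n = min(0.6F_uA_nv, 0.6F_yA_gv) + U_bs·F_u·A_nt = 470.7 kN → 353 kN.
Bolt shear governs: 212 kN.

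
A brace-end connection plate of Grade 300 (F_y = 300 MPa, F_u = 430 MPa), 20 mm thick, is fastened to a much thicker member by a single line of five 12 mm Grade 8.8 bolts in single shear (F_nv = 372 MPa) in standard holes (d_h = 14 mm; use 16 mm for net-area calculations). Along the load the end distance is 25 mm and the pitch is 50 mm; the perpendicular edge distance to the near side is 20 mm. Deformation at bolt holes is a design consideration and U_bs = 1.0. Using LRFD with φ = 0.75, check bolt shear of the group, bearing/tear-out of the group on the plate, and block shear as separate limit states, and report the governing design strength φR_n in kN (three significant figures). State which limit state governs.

Bolt shear: A_b = π·12²/4 = 113.1 mm²; R_n = 372 × 113.1 × 5 × 1 / 1000 = 210.4 kN → 0.75 × 210.4 = 158 kN.
Bearing: edge l_c = 18, r_n = 185.8 kN; interior l_c = 36, r_n = 247.7 kN; R_n = 185.8 + 4·247.7 = 1176 kN → 882 kN.
Block shear: A_gv = 4500, A_nv = 3060, A_nt = 240 mm²; R_n = min(0.6F_uA_nv, 0.6F_yA_gv) + U_bs·F_u·A_nt = 892.7 kN → 670 kN.
Bolt shear governs: 158 kN.

158 kN (bolt shear governs)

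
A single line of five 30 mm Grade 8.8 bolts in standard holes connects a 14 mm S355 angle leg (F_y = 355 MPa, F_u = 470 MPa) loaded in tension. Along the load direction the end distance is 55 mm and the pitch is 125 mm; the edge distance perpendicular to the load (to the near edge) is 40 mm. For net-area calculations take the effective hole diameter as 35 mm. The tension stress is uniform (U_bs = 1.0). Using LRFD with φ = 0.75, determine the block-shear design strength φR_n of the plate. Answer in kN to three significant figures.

Shear plane L_v = 55 + 4·125 = 555 mm; A_gv = 555 × 14 = 7770 mm².
A_nv = (555 − 4.5·35) × 14 = 5565 mm².
A_nt = (40 − 0.5·35) × 14 = 315 mm².
0.6 F_u A_nv = 1569 kN; 0.6 F_y A_gv = 1655 kN → shear rupture governs the shear term.
R_n = 1569 + 1.0 × 470 × 315 / 1000 = 1717 kN.
Design strength φR_n = 0.75 × 1717 = 1290 kN.

1290 kN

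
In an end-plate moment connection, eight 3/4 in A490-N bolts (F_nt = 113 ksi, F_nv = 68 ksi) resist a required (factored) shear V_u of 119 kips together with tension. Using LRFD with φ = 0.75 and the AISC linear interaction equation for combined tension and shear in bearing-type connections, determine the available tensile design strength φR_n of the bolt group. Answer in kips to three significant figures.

192 kips

A_b = π·0.75²/4 = 0.4418 in²; f_rv = 119 / (8 × 0.4418) = 33.67 ksi.
F'_nt = 1.3 F_nt − (F_nt / φF_nv) f_rv = 1.3·113 − (113/(0.75·68))·33.67 = 72.3 ksi, capped at F_nt → F'_nt = 72.3 ksi.
R_n = F'_nt · A_b · n = 72.3 × 0.4418 × 8 = 255.5 kips.
Design strength φR_n = 0.75 × 255.5 = 192 kips.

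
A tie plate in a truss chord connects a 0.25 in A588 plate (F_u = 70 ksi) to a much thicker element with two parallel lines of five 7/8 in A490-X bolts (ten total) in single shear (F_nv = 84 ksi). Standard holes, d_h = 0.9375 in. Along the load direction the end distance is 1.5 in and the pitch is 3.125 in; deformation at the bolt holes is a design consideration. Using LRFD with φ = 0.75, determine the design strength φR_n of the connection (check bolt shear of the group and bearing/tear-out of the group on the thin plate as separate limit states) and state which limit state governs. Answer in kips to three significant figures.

Bolt shear: A_b = π·0.875²/4 = 0.6013 in²; R_n = 84 × 0.6013 × 10 × 1 = 505.1 kips → 0.75 × 505.1 = 379 kips.
Bearing (1.2 l_c t F_u ≤ 2.4 d t F_u): upper limit = 2.4·0.875·0.25·70 = 36.75 kips.
  Edge l_c = 1.5 − 0.9375/2 = 1.031 → r_n = 21.66 kips; interior l_c = 3.125 − 0.9375 = 2.188 → r_n = 36.75 kips.
  R_n,bearing = 2·21.66 + 8·36.75 = 337.3 kips → 0.75 × 337.3 = 253 kips.
Bearing governs: 253 kips.

253 kips (bearing governs)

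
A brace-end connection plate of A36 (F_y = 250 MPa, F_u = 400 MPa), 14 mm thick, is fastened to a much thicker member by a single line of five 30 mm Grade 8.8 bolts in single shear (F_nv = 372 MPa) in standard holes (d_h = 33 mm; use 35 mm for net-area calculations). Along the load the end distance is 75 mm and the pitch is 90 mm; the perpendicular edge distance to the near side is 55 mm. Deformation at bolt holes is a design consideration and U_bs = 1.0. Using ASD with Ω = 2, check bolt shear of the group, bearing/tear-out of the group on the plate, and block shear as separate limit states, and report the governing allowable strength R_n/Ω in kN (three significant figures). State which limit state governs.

Bolt shear: A_b = π·30²/4 = 706.9 mm²; R_n = 372 × 706.9 × 5 × 1 / 1000 = 1315 kN → 1315 / 2 = 657 kN.
Bearing: edge l_c = 58.5, r_n = 393.1 kN; interior l_c = 57, r_n = 383 kN; R_n = 393.1 + 4·383 = 1925 kN → 963 kN.
Block shear: A_gv = 6090, A_nv = 3885, A_nt = 525 mm²; R_n = min(0.6F_uA_nv, 0.6F_yA_gv) + U_bs·F_u·A_nt = 1124 kN → 562 kN.
Block shear governs: 562 kN.

562 kN (block shear governs)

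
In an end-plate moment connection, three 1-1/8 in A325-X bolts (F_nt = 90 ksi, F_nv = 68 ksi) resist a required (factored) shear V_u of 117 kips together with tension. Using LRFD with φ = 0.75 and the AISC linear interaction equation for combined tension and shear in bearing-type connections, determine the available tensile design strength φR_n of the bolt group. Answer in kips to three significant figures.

107 kips

A_b = π·1.125²/4 = 0.994 in²; f_rv = 117 / (3 × 0.994) = 39.23 ksi.
F'_nt = 1.3 F_nt − (F_nt / φF_nv) f_rv = 1.3·90 − (90/(0.75·68))·39.23 = 47.76 ksi, capped at F_nt → F'_nt = 47.76 ksi.
R_n = F'_nt · A_b · n = 47.76 × 0.994 × 3 = 142.4 kips.
Design strength φR_n = 0.75 × 142.4 = 107 kips.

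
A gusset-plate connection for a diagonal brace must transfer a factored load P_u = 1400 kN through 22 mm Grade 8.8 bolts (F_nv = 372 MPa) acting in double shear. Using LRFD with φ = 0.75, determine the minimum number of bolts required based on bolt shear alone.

A_b = π·22²/4 = 380.1 mm².
Per-bolt design strength φR_n = 0.75 × 372 × 380.1 × 2 / 1000 = 212.1 kN.
n ≥ 1400 / 212.1 = 6.6 → use 7 bolts.

7 bolts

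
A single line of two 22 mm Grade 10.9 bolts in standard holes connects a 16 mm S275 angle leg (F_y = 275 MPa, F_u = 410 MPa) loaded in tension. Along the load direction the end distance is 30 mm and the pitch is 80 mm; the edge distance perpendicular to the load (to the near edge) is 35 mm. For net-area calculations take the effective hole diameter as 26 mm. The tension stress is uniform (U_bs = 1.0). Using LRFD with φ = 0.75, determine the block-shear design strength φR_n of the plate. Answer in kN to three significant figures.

318 kN

Shear plane L_v = 30 + 1·80 = 110 mm; A_gv = 110 × 16 = 1760 mm².
A_nv = (110 − 1.5·26) × 16 = 1136 mm².
A_nt = (35 − 0.5·26) × 16 = 352 mm².
0.6 F_u A_nv = 279.5 kN; 0.6 F_y A_gv = 290.4 kN → shear rupture governs the shear term.
R_n = 279.5 + 1.0 × 410 × 352 / 1000 = 423.8 kN.
Design strength φR_n = 0.75 × 423.8 = 318 kN.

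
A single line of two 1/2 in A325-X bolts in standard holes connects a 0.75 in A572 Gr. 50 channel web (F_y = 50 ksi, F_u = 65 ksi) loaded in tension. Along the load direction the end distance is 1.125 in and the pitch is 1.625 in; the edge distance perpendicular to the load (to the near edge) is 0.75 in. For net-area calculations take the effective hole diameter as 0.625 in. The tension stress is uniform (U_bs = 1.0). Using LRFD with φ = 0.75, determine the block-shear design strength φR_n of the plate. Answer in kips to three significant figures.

Shear plane L_v = 1.125 + 1·1.625 = 2.75 in; A_gv = 2.75 × 0.75 = 2.062 in².
A_nv = (2.75 − 1.5·0.625) × 0.75 = 1.359 in².
A_nt = (0.75 − 0.5·0.625) × 0.75 = 0.3281 in².
0.6 F_u A_nv = 53.02 kips; 0.6 F_y A_gv = 61.88 kips → shear rupture governs the shear term.
R_n = 53.02 + 1.0 × 65 × 0.3281 = 74.34 kips.
Design strength φR_n = 0.75 × 74.34 = 55.8 kips.

55.8 kips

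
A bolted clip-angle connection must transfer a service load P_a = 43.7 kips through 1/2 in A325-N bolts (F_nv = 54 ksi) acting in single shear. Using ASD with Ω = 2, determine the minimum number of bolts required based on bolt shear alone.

9 bolts

A_b = π·0.5²/4 = 0.1963 in².
Per-bolt allowable strength R_n/Ω = 54 × 0.1963 × 1 / 2 = 5.301 kips.
n ≥ 43.7 / 5.301 = 8.243 → use 9 bolts.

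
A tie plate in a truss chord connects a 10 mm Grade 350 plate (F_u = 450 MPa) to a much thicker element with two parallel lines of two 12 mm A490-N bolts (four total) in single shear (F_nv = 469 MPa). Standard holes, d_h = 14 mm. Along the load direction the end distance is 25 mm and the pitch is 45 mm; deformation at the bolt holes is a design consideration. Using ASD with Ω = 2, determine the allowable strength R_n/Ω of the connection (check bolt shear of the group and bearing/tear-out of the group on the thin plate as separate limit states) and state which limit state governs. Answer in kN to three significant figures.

Bolt shear: A_b = π·12²/4 = 113.1 mm²; R_n = 469 × 113.1 × 4 × 1 / 1000 = 212.2 kN → 212.2 / 2 = 106 kN.
Bearing (1.2 l_c t F_u ≤ 2.4 d t F_u): upper limit = 2.4·12·10·450 / 1000 = 129.6 kN.
  Edge l_c = 25 − 14/2 = 18 → r_n = 97.2 kN; interior l_c = 45 − 14 = 31 → r_n = 129.6 kN.
  R_n,bearing = 2·97.2 + 2·129.6 = 453.6 kN → 453.6 / 2 = 227 kN.
Bolt shear governs: 106 kN.

106 kN (bolt shear governs)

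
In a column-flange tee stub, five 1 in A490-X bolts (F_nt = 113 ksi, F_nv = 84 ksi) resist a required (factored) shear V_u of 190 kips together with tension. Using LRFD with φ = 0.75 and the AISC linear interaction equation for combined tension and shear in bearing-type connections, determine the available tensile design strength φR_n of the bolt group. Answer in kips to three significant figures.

A_b = π·1²/4 = 0.7854 in²; f_rv = 190 / (5 × 0.7854) = 48.38 ksi.
F'_nt = 1.3 F_nt − (F_nt / φF_nv) f_rv = 1.3·113 − (113/(0.75·84))·48.38 = 60.12 ksi, capped at F_nt → F'_nt = 60.12 ksi.
R_n = F'_nt · A_b · n = 60.12 × 0.7854 × 5 = 236.1 kips.
Design strength φR_n = 0.75 × 236.1 = 177 kips.

177 kips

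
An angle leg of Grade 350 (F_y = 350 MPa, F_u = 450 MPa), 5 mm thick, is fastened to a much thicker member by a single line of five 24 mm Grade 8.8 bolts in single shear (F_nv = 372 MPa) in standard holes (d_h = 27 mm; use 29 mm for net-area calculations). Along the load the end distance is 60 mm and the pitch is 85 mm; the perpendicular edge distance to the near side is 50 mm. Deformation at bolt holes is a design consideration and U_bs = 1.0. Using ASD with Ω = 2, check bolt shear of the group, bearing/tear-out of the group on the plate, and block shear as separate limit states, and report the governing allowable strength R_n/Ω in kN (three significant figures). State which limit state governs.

Bolt shear: A_b = π·24²/4 = 452.4 mm²; R_n = 372 × 452.4 × 5 × 1 / 1000 = 841.4 kN → 841.4 / 2 = 421 kN.
Bearing: edge l_c = 46.5, r_n = 125.5 kN; interior l_c = 58, r_n = 129.6 kN; R_n = 125.5 + 4·129.6 = 643.9 kN → 322 kN.
Block shear: A_gv = 2000, A_nv = 1348, A_nt = 177.5 mm²; R_n = min(0.6F_uA_nv, 0.6F_yA_gv) + U_bs·F_u·A_nt = 443.7 kN → 222 kN.
Block shear governs: 222 kN.

222 kN (block shear governs)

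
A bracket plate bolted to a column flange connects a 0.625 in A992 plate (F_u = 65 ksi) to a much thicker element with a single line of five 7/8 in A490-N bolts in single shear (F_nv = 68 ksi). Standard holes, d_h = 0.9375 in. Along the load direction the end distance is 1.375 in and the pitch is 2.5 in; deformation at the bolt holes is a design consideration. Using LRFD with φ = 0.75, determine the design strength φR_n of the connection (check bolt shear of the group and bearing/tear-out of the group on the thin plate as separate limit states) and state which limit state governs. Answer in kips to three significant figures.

Bolt shear: A_b = π·0.875²/4 = 0.6013 in²; R_n = 68 × 0.6013 × 5 × 1 = 204.4 kips → 0.75 × 204.4 = 153 kips.
Bearing (1.2 l_c t F_u ≤ 2.4 d t F_u): upper limit = 2.4·0.875·0.625·65 = 85.31 kips.
  Edge l_c = 1.375 − 0.9375/2 = 0.9062 → r_n = 44.18 kips; interior l_c = 2.5 − 0.9375 = 1.562 → r_n = 76.17 kips.
  R_n,bearing = 1·44.18 + 4·76.17 = 348.9 kips → 0.75 × 348.9 = 262 kips.
Bolt shear governs: 153 kips.

153 kips (bolt shear governs)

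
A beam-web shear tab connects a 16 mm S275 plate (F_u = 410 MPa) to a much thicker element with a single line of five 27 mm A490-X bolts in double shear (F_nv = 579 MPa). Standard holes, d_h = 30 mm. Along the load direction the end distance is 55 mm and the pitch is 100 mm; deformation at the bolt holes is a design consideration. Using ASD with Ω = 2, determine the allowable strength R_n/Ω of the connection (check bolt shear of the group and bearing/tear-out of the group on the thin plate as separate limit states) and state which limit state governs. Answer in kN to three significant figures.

1010 kN (bearing governs)

Bolt shear: A_b = π·27²/4 = 572.6 mm²; R_n = 579 × 572.6 × 5 × 2 / 1000 = 3315 kN → 3315 / 2 = 1660 kN.
Bearing (1.2 l_c t F_u ≤ 2.4 d t F_u): upper limit = 2.4·27·16·410 / 1000 = 425.1 kN.
  Edge l_c = 55 − 30/2 = 40 → r_n = 314.9 kN; interior l_c = 100 − 30 = 70 → r_n = 425.1 kN.
  R_n,bearing = 1·314.9 + 4·425.1 = 2015 kN → 2015 / 2 = 1010 kN.
Bearing governs: 1010 kN.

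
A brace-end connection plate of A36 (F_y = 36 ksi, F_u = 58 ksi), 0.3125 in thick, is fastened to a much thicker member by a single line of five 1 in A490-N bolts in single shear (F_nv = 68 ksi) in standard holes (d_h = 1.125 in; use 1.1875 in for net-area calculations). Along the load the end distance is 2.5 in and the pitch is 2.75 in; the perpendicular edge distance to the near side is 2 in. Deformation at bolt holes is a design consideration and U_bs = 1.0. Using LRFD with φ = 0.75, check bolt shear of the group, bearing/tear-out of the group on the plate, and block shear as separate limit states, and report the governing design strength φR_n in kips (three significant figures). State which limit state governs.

85.6 kips (block shear governs)

Bolt shear: A_b = π·1²/4 = 0.7854 in²; R_n = 68 × 0.7854 × 5 × 1 = 267 kips → 0.75 × 267 = 200 kips.
Bearing: edge l_c = 1.938, r_n = 42.14 kips; interior l_c = 1.625, r_n = 35.34 kips; R_n = 42.14 + 4·35.34 = 183.5 kips → 138 kips.
Block shear: A_gv = 4.219, A_nv = 2.549, A_nt = 0.4395 in²; R_n = min(0.6F_uA_nv, 0.6F_yA_gv) + U_bs·F_u·A_nt = 114.2 kips → 85.6 kips.
Block shear governs: 85.6 kips.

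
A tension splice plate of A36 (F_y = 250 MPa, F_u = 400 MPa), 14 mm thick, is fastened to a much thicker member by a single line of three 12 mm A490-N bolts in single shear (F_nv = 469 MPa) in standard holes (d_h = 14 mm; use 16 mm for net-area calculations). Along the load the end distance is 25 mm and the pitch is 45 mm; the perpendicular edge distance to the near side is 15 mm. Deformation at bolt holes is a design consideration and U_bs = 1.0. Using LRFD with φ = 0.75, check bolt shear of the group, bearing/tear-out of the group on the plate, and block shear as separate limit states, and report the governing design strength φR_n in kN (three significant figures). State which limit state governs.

Bolt shear: A_b = π·12²/4 = 113.1 mm²; R_n = 469 × 113.1 × 3 × 1 / 1000 = 159.1 kN → 0.75 × 159.1 = 119 kN.
Bearing: edge l_c = 18, r_n = 121 kN; interior l_c = 31, r_n = 161.3 kN; R_n = 121 + 2·161.3 = 443.5 kN → 333 kN.
Block shear: A_gv = 1610, A_nv = 1050, A_nt = 98 mm²; R_n = min(0.6F_uA_nv, 0.6F_yA_gv) + U_bs·F_u·A_nt = 280.7 kN → 211 kN.
Bolt shear governs: 119 kN.

119 kN (bolt shear governs)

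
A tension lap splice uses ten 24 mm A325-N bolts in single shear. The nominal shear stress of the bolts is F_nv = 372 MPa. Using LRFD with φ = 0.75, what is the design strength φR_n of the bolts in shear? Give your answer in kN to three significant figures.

A_b = π × 24² / 4 = 452.4 mm².
R_n = F_nv · A_b · n · n_s = 372 × 452.4 × 10 × 1 / 1000 = 1683 kN.
Design strength φR_n = 0.75 × 1683 = 1260 kN.

1260 kN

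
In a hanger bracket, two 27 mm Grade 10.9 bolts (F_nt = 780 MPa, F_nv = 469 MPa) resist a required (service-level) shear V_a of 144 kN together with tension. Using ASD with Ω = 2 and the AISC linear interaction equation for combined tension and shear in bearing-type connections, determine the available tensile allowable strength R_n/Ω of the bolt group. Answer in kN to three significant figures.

341 kN

A_b = π·27²/4 = 572.6 mm²; f_rv = 144 × 1000 / (2 × 572.6) = 125.8 MPa.
F'_nt = 1.3 F_nt − (Ω F_nt / F_nv) f_rv = 1.3·780 − (2·780/469)·125.8 = 595.7 MPa, capped at F_nt → F'_nt = 595.7 MPa.
R_n = F'_nt · A_b · n = 595.7 × 572.6 × 2 / 1000 = 682.2 kN.
Allowable strength R_n/Ω = 682.2 / 2 = 341 kN.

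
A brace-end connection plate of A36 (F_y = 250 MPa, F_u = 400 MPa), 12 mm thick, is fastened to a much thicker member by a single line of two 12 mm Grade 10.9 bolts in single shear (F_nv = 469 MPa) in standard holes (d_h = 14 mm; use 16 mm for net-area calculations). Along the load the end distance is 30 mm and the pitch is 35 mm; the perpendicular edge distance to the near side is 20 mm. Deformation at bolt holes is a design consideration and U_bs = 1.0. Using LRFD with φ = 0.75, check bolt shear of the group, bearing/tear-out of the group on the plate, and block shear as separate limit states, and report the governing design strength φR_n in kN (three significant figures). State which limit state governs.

79.6 kN (bolt shear governs)

Bolt shear: A_b = π·12²/4 = 113.1 mm²; R_n = 469 × 113.1 × 2 × 1 / 1000 = 106.1 kN → 0.75 × 106.1 = 79.6 kN.
Bearing: edge l_c = 23, r_n = 132.5 kN; interior l_c = 21, r_n = 121 kN; R_n = 132.5 + 1·121 = 253.4 kN → 190 kN.
Block shear: A_gv = 780, A_nv = 492, A_nt = 144 mm²; R_n = min(0.6F_uA_nv, 0.6F_yA_gv) + U_bs·F_u·A_nt = 174.6 kN → 131 kN.
Bolt shear governs: 79.6 kN.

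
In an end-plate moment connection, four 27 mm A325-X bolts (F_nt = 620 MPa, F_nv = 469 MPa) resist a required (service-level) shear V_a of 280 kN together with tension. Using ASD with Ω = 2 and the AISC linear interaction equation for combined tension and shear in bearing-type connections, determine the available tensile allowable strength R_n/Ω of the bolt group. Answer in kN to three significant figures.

553 kN

A_b = π·27²/4 = 572.6 mm²; f_rv = 280 × 1000 / (4 × 572.6) = 122.3 MPa.
F'_nt = 1.3 F_nt − (Ω F_nt / F_nv) f_rv = 1.3·620 − (2·620/469)·122.3 = 482.8 MPa, capped at F_nt → F'_nt = 482.8 MPa.
R_n = F'_nt · A_b · n = 482.8 × 572.6 × 4 / 1000 = 1106 kN.
Allowable strength R_n/Ω = 1106 / 2 = 553 kN.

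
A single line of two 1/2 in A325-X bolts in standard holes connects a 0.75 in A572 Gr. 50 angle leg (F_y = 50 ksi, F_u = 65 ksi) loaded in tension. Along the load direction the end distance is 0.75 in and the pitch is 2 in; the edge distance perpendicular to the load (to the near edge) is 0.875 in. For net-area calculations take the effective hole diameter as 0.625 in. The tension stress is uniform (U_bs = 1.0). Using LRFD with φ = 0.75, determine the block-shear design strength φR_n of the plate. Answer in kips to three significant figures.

60.3 kips

Shear plane L_v = 0.75 + 1·2 = 2.75 in; A_gv = 2.75 × 0.75 = 2.062 in².
A_nv = (2.75 − 1.5·0.625) × 0.75 = 1.359 in².
A_nt = (0.875 − 0.5·0.625) × 0.75 = 0.4219 in².
0.6 F_u A_nv = 53.02 kips; 0.6 F_y A_gv = 61.88 kips → shear rupture governs the shear term.
R_n = 53.02 + 1.0 × 65 × 0.4219 = 80.44 kips.
Design strength φR_n = 0.75 × 80.44 = 60.3 kips.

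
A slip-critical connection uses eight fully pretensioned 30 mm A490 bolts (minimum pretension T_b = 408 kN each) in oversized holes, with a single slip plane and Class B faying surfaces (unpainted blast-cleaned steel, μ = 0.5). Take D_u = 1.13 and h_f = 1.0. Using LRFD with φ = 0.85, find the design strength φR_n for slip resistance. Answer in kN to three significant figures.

1570 kN

R_n = μ · D_u · h_f · T_b · n_s · n_b = 0.5 × 1.13 × 1.0 × 408 × 1 × 8 = 1844 kN.
Design strength φR_n = 0.85 × 1844 = 1570 kN.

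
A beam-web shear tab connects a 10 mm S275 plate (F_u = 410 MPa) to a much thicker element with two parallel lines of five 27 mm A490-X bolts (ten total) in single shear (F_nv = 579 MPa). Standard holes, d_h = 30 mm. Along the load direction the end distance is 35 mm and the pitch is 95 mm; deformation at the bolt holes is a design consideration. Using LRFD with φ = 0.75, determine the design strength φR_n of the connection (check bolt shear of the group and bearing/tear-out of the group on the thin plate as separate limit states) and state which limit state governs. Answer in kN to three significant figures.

Bolt shear: A_b = π·27²/4 = 572.6 mm²; R_n = 579 × 572.6 × 10 × 1 / 1000 = 3315 kN → 0.75 × 3315 = 2490 kN.
Bearing (1.2 l_c t F_u ≤ 2.4 d t F_u): upper limit = 2.4·27·10·410 / 1000 = 265.7 kN.
  Edge l_c = 35 − 30/2 = 20 → r_n = 98.4 kN; interior l_c = 95 − 30 = 65 → r_n = 265.7 kN.
  R_n,bearing = 2·98.4 + 8·265.7 = 2322 kN → 0.75 × 2322 = 1740 kN.
Bearing governs: 1740 kN.

1740 kN (bearing governs)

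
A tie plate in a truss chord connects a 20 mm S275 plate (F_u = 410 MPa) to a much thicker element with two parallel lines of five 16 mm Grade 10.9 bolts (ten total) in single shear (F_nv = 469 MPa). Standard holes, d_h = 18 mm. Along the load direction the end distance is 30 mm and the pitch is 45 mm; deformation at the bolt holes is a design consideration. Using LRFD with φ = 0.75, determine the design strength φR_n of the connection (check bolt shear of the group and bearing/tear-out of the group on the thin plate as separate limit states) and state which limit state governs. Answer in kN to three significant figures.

Bolt shear: A_b = π·16²/4 = 201.1 mm²; R_n = 469 × 201.1 × 10 × 1 / 1000 = 943 kN → 0.75 × 943 = 707 kN.
Bearing (1.2 l_c t F_u ≤ 2.4 d t F_u): upper limit = 2.4·16·20·410 / 1000 = 314.9 kN.
  Edge l_c = 30 − 18/2 = 21 → r_n = 206.6 kN; interior l_c = 45 − 18 = 27 → r_n = 265.7 kN.
  R_n,bearing = 2·206.6 + 8·265.7 = 2539 kN → 0.75 × 2539 = 1900 kN.
Bolt shear governs: 707 kN.

707 kN (bolt shear governs)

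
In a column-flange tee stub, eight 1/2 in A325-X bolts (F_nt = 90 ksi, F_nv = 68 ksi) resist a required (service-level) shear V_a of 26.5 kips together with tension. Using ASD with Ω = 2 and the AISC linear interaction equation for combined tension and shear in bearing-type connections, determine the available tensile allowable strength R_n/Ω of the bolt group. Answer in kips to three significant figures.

A_b = π·0.5²/4 = 0.1963 in²; f_rv = 26.5 / (8 × 0.1963) = 16.87 ksi.
F'_nt = 1.3 F_nt − (Ω F_nt / F_nv) f_rv = 1.3·90 − (2·90/68)·16.87 = 72.34 ksi, capped at F_nt → F'_nt = 72.34 ksi.
R_n = F'_nt · A_b · n = 72.34 × 0.1963 × 8 = 113.6 kips.
Allowable strength R_n/Ω = 113.6 / 2 = 56.8 kips.

56.8 kips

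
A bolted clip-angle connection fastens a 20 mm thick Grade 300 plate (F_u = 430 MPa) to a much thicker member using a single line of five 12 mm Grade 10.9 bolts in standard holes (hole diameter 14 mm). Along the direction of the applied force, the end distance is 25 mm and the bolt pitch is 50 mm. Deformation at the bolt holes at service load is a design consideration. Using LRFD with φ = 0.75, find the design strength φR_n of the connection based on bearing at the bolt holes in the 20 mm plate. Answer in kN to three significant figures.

Per bolt r_n = 1.2 l_c t F_u ≤ 2.4 d t F_u; upper limit = 2.4 × 12 × 20 × 430 / 1000 = 247.7 kN.
Edge bolt: l_c = 25 − 14/2 = 18 mm → 1.2 × 18 × 20 × 430 / 1000 = 185.8 → r_n = 185.8 kN.
Interior bolts: l_c = 50 − 14 = 36 mm → 1.2 × 36 × 20 × 430 / 1000 = 371.5 → r_n = 247.7 kN.
R_n = 1 × 185.8 + 4 × 247.7 = 1176 kN.
Design strength φR_n = 0.75 × 1176 = 882 kN.

882 kN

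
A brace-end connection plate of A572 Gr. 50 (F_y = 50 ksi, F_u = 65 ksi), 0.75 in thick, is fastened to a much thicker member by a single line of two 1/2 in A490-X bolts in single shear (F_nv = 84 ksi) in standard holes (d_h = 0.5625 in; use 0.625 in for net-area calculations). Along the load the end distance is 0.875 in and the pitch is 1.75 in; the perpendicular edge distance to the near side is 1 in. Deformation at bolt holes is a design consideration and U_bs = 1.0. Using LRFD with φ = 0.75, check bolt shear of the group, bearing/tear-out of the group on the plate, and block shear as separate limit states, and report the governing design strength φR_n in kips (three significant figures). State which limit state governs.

Bolt shear: A_b = π·0.5²/4 = 0.1963 in²; R_n = 84 × 0.1963 × 2 × 1 = 32.99 kips → 0.75 × 32.99 = 24.7 kips.
Bearing: edge l_c = 0.5938, r_n = 34.73 kips; interior l_c = 1.188, r_n = 58.5 kips; R_n = 34.73 + 1·58.5 = 93.23 kips → 69.9 kips.
Block shear: A_gv = 1.969, A_nv = 1.266, A_nt = 0.5156 in²; R_n = min(0.6F_uA_nv, 0.6F_yA_gv) + U_bs·F_u·A_nt = 82.88 kips → 62.2 kips.
Bolt shear governs: 24.7 kips.

24.7 kips (bolt shear governs)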